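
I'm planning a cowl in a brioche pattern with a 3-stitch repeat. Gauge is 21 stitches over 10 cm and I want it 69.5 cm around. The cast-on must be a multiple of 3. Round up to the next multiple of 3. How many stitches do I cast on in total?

21 / 10 = 2.1 sts per cm.
69.5 × 2.1 = 145.95 sts.
Next multiple of 3: 147.

Cast on 147 stitches.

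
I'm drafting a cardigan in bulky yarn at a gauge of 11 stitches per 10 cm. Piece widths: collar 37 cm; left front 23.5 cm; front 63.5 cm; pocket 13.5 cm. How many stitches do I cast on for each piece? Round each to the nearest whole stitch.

Rate = 11/10 = 1.1 sts per cm.
collar: 37 × 1.1 = 40.70 → 41.
left front: 23.5 × 1.1 = 25.85 → 26.
front: 63.5 × 1.1 = 69.85 → 70.
pocket: 13.5 × 1.1 = 14.85 → 15.

collar 41; left front 26; front 70; pocket 15.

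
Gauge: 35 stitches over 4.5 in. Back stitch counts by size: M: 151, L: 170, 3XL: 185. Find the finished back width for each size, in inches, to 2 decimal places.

35/4.5 = 7.778 sts per in.
M: 151 / 7.778 = 19.414 → 19.41 in.
L: 170 / 7.778 = 21.857 → 21.86 in.
3XL: 185 / 7.778 = 23.786 → 23.79 in.

M 19.41 inches; L 21.86 inches; 3XL 23.79 inches.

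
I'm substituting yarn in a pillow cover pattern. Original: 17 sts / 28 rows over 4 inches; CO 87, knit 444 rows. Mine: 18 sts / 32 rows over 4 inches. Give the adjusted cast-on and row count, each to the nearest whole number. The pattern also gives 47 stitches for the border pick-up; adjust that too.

Stitches: 87 × 18/17 = 92.12 → 92.
Rows: 444 × 32/28 = 507.43 → 507.
border pick-up: 47 × 18/17 = 49.76 → 50.

Cast on 92 stitches; work 507 rows; border pick-up 50 stitches.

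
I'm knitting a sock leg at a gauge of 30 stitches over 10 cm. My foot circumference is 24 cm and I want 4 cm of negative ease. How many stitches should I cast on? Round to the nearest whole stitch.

60 stitches.

Finished = 24 − 4 = 20 cm.
30 / 10 = 3 sts per cm.
20.00 × 3 = 60.00 sts.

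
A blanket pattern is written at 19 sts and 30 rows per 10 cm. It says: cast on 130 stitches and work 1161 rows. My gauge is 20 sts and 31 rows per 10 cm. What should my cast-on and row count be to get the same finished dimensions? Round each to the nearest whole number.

Cast on 137 stitches; work 1200 rows.

Stitches: 130 × 20/19 = 136.84 → 137.
Rows: 1161 × 31/30 = 1199.70 → 1200.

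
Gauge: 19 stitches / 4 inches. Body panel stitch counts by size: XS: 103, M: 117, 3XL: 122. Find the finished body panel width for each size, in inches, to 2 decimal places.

19/4 = 4.75 sts per in.
XS: 103 / 4.75 = 21.684 → 21.68 in.
M: 117 / 4.75 = 24.632 → 24.63 in.
3XL: 122 / 4.75 = 25.684 → 25.68 in.

XS 21.68 inches; M 24.63 inches; 3XL 25.68 inches.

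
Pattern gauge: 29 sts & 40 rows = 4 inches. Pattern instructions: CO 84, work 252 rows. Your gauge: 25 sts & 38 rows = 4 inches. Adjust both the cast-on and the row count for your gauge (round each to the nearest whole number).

Cast on 72 stitches; work 239 rows.

Stitches: 84 × 25/29 = 72.41 → 72.
Rows: 252 × 38/40 = 239.40 → 239.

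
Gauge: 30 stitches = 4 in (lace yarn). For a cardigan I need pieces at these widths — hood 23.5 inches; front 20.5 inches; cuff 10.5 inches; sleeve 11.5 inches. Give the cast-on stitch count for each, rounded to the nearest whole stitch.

hood 176; front 154; cuff 79; sleeve 86.

Rate = 30/4 = 7.5 sts per in.
hood: 23.5 × 7.5 = 176.25 → 176.
front: 20.5 × 7.5 = 153.75 → 154.
cuff: 10.5 × 7.5 = 78.75 → 79.
sleeve: 11.5 × 7.5 = 86.25 → 86.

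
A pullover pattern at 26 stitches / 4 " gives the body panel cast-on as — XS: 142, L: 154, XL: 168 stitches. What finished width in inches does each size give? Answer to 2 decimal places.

XS 21.85 inches; L 23.69 inches; XL 25.85 inches.

26/4 = 6.5 sts per in.
XS: 142 / 6.5 = 21.846 → 21.85 in.
L: 154 / 6.5 = 23.692 → 23.69 in.
XL: 168 / 6.5 = 25.846 → 25.85 in.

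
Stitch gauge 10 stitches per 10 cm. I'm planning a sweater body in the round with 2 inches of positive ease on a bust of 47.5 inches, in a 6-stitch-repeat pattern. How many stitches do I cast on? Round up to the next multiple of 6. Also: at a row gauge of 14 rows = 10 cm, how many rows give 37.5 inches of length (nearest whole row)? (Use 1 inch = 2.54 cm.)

Cast on 126 stitches; work 133 rows.

Finished = 47.5 + 2 = 49.5 inches.
49.5 inches × 2.54 = 125.73 cm.
10/10 = 1 sts per cm; 125.73 × 1 = 125.73 sts.
Next multiple of 6 → 126.
37.5 inches = 95.25 cm; × 1.4 = 133.35 → 133 rows.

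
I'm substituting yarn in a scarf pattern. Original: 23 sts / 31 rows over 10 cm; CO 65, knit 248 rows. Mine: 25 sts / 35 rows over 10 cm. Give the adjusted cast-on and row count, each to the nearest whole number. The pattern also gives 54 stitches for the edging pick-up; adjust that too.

Cast on 71 stitches; work 280 rows; edging pick-up 59 stitches.

Stitches: 65 × 25/23 = 70.65 → 71.
Rows: 248 × 35/31 = 280.00 → 280.
edging pick-up: 54 × 25/23 = 58.70 → 59.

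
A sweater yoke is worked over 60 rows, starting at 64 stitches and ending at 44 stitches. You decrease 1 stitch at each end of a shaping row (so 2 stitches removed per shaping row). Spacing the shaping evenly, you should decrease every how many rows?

Stitches to remove: |44 − 64| = 20.
Shaping rows needed: 20 / 2 = 10.
60 rows / 10 = every 6 rows.

Decrease every 6th row.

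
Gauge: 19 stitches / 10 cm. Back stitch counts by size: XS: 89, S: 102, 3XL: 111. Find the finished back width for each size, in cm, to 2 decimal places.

19/10 = 1.9 sts per cm.
XS: 89 / 1.9 = 46.842 → 46.84 cm.
S: 102 / 1.9 = 53.684 → 53.68 cm.
3XL: 111 / 1.9 = 58.421 → 58.42 cm.

XS 46.84 cm; S 53.68 cm; 3XL 58.42 cm.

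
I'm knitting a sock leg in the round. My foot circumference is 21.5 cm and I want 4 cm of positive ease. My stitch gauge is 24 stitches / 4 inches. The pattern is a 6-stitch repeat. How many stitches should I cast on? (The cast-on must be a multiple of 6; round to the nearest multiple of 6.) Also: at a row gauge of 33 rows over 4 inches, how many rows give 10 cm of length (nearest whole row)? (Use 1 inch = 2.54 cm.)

Finished = 21.5 + 4 = 25.5 cm.
25.5 cm × 1/2.54 = 10.04 inches.
24/4 = 6 sts per in; 10.04 × 6 = 60.24 sts.
Nearest multiple of 6 → 60.
10 cm = 3.94 inches; × 8.25 = 32.48 → 32 rows.

Cast on 60 stitches; work 32 rows.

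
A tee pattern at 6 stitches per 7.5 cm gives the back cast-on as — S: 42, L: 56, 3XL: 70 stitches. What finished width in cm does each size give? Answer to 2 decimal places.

6/7.5 = 0.8 sts per cm.
S: 42 / 0.8 = 52.500 → 52.50 cm.
L: 56 / 0.8 = 70.000 → 70.00 cm.
3XL: 70 / 0.8 = 87.500 → 87.50 cm.

S 52.50 cm; L 70.00 cm; 3XL 87.50 cm.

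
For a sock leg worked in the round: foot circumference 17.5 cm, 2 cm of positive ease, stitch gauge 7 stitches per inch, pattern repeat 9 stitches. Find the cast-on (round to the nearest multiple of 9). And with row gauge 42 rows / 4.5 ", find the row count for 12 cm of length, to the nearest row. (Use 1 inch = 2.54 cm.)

Cast on 54 stitches; work 44 rows.

Finished = 17.5 + 2 = 19.5 cm.
19.5 cm × 1/2.54 = 7.68 inches.
7/1 = 7 sts per in; 7.68 × 7 = 53.74 sts.
Nearest multiple of 9 → 54.
12 cm = 4.72 inches; × 9.333 = 44.09 → 44 rows.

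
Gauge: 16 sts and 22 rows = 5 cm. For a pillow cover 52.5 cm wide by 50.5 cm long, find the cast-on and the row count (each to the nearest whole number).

Stitch gauge = 16/5 = 3.2 sts/cm; 52.5 × 3.2 = 168.00 → 168 sts.
Row gauge = 22/5 = 4.4 rows/cm; 50.5 × 4.4 = 222.20 → 222 rows.

Cast on 168 stitches and work 222 rows.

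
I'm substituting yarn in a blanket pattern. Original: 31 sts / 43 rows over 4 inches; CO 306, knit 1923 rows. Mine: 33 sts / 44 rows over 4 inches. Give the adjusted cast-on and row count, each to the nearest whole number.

Stitches: 306 × 33/31 = 325.74 → 326.
Rows: 1923 × 44/43 = 1967.72 → 1968.

Cast on 326 stitches; work 1968 rows.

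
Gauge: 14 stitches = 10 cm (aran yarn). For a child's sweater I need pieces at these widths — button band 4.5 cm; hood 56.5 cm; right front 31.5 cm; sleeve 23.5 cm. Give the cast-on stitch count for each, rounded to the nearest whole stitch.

button band 6; hood 79; right front 44; sleeve 33.

Rate = 14/10 = 1.4 sts per cm.
button band: 4.5 × 1.4 = 6.30 → 6.
hood: 56.5 × 1.4 = 79.10 → 79.
right front: 31.5 × 1.4 = 44.10 → 44.
sleeve: 23.5 × 1.4 = 32.90 → 33.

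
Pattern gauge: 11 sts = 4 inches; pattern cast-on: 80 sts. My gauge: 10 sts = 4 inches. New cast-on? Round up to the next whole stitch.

Scale factor = 10 / 11 = 0.909.
80 × 10 / 11 = 72.73 sts.
→ 73 sts.

Cast on 73 stitches.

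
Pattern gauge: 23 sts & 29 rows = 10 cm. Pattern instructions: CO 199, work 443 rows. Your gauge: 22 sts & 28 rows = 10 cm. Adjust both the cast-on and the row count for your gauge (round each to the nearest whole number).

Cast on 190 stitches; work 428 rows.

Stitches: 199 × 22/23 = 190.35 → 190.
Rows: 443 × 28/29 = 427.72 → 428.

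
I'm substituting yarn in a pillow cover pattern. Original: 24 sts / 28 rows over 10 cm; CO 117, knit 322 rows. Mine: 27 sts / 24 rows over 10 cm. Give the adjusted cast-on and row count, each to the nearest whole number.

Stitches: 117 × 27/24 = 131.62 → 132.
Rows: 322 × 24/28 = 276.00 → 276.

Cast on 132 stitches; work 276 rows.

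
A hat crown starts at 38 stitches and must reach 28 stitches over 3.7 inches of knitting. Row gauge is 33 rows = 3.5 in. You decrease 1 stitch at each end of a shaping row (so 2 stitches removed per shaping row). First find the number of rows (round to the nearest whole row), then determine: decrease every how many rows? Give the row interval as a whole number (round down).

Decrease every 7th row.

Rows = 3.7 × 9.429 = 34.9 → 35 rows.
Stitches to remove: 10 → 5 shaping rows (at 2 st each).
35 / 5 = 7.00 → every 7 rows.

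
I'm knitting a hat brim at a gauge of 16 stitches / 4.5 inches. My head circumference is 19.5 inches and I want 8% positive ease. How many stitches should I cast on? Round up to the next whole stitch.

Finished = 19.5 × 1.08 = 21.06 in.
16 / 4.5 = 3.556 sts per inch.
21.06 × 3.556 = 74.88 sts.
→ 75 sts.

Cast on 75 stitches.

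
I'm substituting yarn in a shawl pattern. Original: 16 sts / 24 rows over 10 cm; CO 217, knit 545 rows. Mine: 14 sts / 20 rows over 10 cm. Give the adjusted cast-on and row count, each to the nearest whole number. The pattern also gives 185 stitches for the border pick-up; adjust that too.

Stitches: 217 × 14/16 = 189.88 → 190.
Rows: 545 × 20/24 = 454.17 → 454.
border pick-up: 185 × 14/16 = 161.88 → 162.

Cast on 190 stitches; work 454 rows; border pick-up 162 stitches.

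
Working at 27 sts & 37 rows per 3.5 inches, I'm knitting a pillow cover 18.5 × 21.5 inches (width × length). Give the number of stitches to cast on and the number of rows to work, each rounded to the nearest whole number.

Stitch gauge = 27/3.5 = 7.714 sts/in; 18.5 × 7.714 = 142.71 → 143 sts.
Row gauge = 37/3.5 = 10.571 rows/in; 21.5 × 10.571 = 227.29 → 227 rows.

Cast on 143 stitches and work 227 rows.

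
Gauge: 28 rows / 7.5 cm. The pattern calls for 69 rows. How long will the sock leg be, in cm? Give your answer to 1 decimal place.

28 rows / 7.5 cm = 3.733 rows per cm.
69 / 3.733 = 18.48 cm.

18.5 cm.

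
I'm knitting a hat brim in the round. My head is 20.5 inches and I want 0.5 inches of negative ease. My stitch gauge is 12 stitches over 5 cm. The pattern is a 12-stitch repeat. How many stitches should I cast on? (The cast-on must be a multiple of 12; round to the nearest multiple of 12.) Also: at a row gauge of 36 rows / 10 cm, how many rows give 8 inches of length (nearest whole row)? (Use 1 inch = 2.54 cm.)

Finished = 20.5 − 0.5 = 20 inches.
20 inches × 2.54 = 50.80 cm.
12/5 = 2.4 sts per cm; 50.80 × 2.4 = 121.92 sts.
Nearest multiple of 12 → 120.
8 inches = 20.32 cm; × 3.6 = 73.15 → 73 rows.

Cast on 120 stitches; work 73 rows.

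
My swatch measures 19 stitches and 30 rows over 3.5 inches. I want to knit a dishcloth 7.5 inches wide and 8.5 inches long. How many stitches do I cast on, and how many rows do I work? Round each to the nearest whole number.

Cast on 41 stitches and work 73 rows.

Stitch gauge = 19/3.5 = 5.429 sts/in; 7.5 × 5.429 = 40.71 → 41 sts.
Row gauge = 30/3.5 = 8.571 rows/in; 8.5 × 8.571 = 72.86 → 73 rows.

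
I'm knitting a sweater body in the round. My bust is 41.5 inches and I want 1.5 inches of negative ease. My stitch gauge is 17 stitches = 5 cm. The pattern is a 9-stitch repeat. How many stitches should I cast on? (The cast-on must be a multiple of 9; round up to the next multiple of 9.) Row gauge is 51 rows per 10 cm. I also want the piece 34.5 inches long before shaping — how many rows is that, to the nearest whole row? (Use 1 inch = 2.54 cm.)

Finished = 41.5 − 1.5 = 40 inches.
40 inches × 2.54 = 101.60 cm.
17/5 = 3.4 sts per cm; 101.60 × 3.4 = 345.44 sts.
Next multiple of 9 → 351.
34.5 inches = 87.63 cm; × 5.1 = 446.91 → 447 rows.

Cast on 351 stitches; work 447 rows.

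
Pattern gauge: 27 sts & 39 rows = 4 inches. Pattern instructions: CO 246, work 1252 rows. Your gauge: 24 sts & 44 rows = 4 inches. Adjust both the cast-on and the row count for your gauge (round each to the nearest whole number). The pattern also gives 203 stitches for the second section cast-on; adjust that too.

Cast on 219 stitches; work 1413 rows; second section cast-on 180 stitches.

Stitches: 246 × 24/27 = 218.67 → 219.
Rows: 1252 × 44/39 = 1412.51 → 1413.
second section cast-on: 203 × 24/27 = 180.44 → 180.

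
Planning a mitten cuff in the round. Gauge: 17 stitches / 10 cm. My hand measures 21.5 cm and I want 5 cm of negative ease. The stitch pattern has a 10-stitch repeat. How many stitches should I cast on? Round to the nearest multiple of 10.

CO 30 sts.

Finished = 21.5 − 5 = 16.5 cm.
17 / 10 = 1.7 sts/cm.
16.5 × 1.7 = 28.05 sts.
Nearest multiple of 10: 30.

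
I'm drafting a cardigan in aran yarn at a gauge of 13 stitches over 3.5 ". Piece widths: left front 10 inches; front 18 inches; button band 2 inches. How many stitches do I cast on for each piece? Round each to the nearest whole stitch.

left front 37; front 67; button band 7.

Rate = 13/3.5 = 3.714 sts per in.
left front: 10 × 3.714 = 37.14 → 37.
front: 18 × 3.714 = 66.86 → 67.
button band: 2 × 3.714 = 7.43 → 7.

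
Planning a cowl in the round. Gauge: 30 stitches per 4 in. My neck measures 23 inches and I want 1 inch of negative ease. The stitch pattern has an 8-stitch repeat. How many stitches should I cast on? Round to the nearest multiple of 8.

Cast on 168 stitches.

Finished = 23 − 1 = 22 inches.
30 / 4 = 7.5 sts/in.
22 × 7.5 = 165.00 sts.
Nearest multiple of 8: 168.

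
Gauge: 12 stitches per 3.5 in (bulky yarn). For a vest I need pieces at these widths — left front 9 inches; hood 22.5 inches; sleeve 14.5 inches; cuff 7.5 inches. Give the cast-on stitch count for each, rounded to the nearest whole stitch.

left front 31; hood 77; sleeve 50; cuff 26.

Rate = 12/3.5 = 3.429 sts per in.
left front: 9 × 3.429 = 30.86 → 31.
hood: 22.5 × 3.429 = 77.14 → 77.
sleeve: 14.5 × 3.429 = 49.71 → 50.
cuff: 7.5 × 3.429 = 25.71 → 26.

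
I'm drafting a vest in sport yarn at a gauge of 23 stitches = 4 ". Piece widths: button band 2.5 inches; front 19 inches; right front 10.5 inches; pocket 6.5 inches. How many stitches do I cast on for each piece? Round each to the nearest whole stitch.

button band 14; front 109; right front 60; pocket 37.

Rate = 23/4 = 5.75 sts per in.
button band: 2.5 × 5.75 = 14.38 → 14.
front: 19 × 5.75 = 109.25 → 109.
right front: 10.5 × 5.75 = 60.38 → 60.
pocket: 6.5 × 5.75 = 37.38 → 37.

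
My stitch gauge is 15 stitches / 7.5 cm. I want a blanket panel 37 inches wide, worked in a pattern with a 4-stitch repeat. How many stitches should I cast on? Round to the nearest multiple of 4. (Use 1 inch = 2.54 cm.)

CO 188 sts.

37 in = 37 × 2.54 = 93.98 cm.
15 / 7.5 = 2 sts/cm.
93.98 × 2 = 187.96 sts.
→ 188.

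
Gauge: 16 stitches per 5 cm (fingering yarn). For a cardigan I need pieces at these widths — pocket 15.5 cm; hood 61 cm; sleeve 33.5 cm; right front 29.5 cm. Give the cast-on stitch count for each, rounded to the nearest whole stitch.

Rate = 16/5 = 3.2 sts per cm.
pocket: 15.5 × 3.2 = 49.60 → 50.
hood: 61 × 3.2 = 195.20 → 195.
sleeve: 33.5 × 3.2 = 107.20 → 107.
right front: 29.5 × 3.2 = 94.40 → 94.

pocket 50; hood 195; sleeve 107; right front 94.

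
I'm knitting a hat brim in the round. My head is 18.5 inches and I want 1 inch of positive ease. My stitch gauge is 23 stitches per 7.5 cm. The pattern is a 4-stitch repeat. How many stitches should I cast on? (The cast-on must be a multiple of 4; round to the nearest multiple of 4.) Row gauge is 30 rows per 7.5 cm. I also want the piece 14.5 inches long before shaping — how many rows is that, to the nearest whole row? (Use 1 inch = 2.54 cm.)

Cast on 152 stitches; work 147 rows.

Finished = 18.5 + 1 = 19.5 inches.
19.5 inches × 2.54 = 49.53 cm.
23/7.5 = 3.067 sts per cm; 49.53 × 3.067 = 151.89 sts.
Nearest multiple of 4 → 152.
14.5 inches = 36.83 cm; × 4 = 147.32 → 147 rows.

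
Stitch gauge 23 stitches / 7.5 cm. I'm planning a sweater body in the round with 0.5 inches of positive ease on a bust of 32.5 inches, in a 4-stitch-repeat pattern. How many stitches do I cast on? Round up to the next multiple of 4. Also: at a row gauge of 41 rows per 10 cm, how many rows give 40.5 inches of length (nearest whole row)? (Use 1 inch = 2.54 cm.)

Finished = 32.5 + 0.5 = 33 inches.
33 inches × 2.54 = 83.82 cm.
23/7.5 = 3.067 sts per cm; 83.82 × 3.067 = 257.05 sts.
Next multiple of 4 → 260.
40.5 inches = 102.87 cm; × 4.1 = 421.77 → 422 rows.

Cast on 260 stitches; work 422 rows.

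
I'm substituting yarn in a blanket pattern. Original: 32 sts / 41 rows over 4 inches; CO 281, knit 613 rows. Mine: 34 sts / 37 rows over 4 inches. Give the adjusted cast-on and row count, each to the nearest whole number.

Stitches: 281 × 34/32 = 298.56 → 299.
Rows: 613 × 37/41 = 553.20 → 553.

Cast on 299 stitches; work 553 rows.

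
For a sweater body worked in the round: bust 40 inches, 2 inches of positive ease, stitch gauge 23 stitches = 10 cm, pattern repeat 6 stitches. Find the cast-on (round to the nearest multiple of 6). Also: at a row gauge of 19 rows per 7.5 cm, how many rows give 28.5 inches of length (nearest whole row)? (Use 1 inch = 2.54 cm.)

Finished = 40 + 2 = 42 inches.
42 inches × 2.54 = 106.68 cm.
23/10 = 2.3 sts per cm; 106.68 × 2.3 = 245.36 sts.
Nearest multiple of 6 → 246.
28.5 inches = 72.39 cm; × 2.533 = 183.39 → 183 rows.

Cast on 246 stitches; work 183 rows.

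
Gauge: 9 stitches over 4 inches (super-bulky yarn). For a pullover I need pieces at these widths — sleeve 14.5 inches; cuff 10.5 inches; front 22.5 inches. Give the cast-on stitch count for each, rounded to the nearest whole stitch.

sleeve 33; cuff 24; front 51.

Rate = 9/4 = 2.25 sts per in.
sleeve: 14.5 × 2.25 = 32.62 → 33.
cuff: 10.5 × 2.25 = 23.62 → 24.
front: 22.5 × 2.25 = 50.62 → 51.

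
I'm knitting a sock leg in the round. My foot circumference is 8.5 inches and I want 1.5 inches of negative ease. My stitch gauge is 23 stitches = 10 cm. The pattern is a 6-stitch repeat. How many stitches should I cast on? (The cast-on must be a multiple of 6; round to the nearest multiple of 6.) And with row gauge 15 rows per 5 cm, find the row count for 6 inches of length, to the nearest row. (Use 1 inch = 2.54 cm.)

Cast on 42 stitches; work 46 rows.

Finished = 8.5 − 1.5 = 7 inches.
7 inches × 2.54 = 17.78 cm.
23/10 = 2.3 sts per cm; 17.78 × 2.3 = 40.89 sts.
Nearest multiple of 6 → 42.
6 inches = 15.24 cm; × 3 = 45.72 → 46 rows.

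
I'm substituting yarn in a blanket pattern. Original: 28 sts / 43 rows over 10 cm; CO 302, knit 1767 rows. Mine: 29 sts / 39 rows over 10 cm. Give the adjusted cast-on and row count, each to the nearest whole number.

Cast on 313 stitches; work 1603 rows.

Stitches: 302 × 29/28 = 312.79 → 313.
Rows: 1767 × 39/43 = 1602.63 → 1603.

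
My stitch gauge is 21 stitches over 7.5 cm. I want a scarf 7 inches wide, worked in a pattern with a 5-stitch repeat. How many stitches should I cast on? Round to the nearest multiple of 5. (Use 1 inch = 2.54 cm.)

Cast on 50 stitches.

7 in = 7 × 2.54 = 17.78 cm.
21 / 7.5 = 2.8 sts/cm.
17.78 × 2.8 = 49.78 sts.
→ 50.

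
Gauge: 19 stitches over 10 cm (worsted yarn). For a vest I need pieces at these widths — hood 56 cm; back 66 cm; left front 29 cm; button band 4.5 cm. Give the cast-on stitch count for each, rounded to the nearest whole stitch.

hood 106; back 125; left front 55; button band 9.

Rate = 19/10 = 1.9 sts per cm.
hood: 56 × 1.9 = 106.40 → 106.
back: 66 × 1.9 = 125.40 → 125.
left front: 29 × 1.9 = 55.10 → 55.
button band: 4.5 × 1.9 = 8.55 → 9.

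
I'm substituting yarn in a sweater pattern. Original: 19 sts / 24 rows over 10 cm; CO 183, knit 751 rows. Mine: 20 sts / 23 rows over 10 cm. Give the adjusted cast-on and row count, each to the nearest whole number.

Stitches: 183 × 20/19 = 192.63 → 193.
Rows: 751 × 23/24 = 719.71 → 720.

Cast on 193 stitches; work 720 rows.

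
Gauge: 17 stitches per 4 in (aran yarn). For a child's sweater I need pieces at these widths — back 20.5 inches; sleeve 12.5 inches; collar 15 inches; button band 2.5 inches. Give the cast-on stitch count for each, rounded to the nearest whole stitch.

Rate = 17/4 = 4.25 sts per in.
back: 20.5 × 4.25 = 87.12 → 87.
sleeve: 12.5 × 4.25 = 53.12 → 53.
collar: 15 × 4.25 = 63.75 → 64.
button band: 2.5 × 4.25 = 10.62 → 11.

back 87; sleeve 53; collar 64; button band 11.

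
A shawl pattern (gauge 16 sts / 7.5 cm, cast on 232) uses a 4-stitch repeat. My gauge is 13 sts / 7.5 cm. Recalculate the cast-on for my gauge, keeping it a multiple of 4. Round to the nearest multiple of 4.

CO 188 sts.

232 × 13 / 16 = 188.50.
Nearest multiple of 4: 188.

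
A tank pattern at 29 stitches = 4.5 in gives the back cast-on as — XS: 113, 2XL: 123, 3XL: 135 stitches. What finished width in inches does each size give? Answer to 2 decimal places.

XS 17.53 inches; 2XL 19.09 inches; 3XL 20.95 inches.

29/4.5 = 6.444 sts per in.
XS: 113 / 6.444 = 17.534 → 17.53 in.
2XL: 123 / 6.444 = 19.086 → 19.09 in.
3XL: 135 / 6.444 = 20.948 → 20.95 in.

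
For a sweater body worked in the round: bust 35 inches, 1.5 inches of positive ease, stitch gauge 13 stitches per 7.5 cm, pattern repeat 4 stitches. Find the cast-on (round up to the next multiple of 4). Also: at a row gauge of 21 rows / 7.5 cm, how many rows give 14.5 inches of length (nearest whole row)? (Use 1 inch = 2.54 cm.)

Cast on 164 stitches; work 103 rows.

Finished = 35 + 1.5 = 36.5 inches.
36.5 inches × 2.54 = 92.71 cm.
13/7.5 = 1.733 sts per cm; 92.71 × 1.733 = 160.70 sts.
Next multiple of 4 → 164.
14.5 inches = 36.83 cm; × 2.8 = 103.12 → 103 rows.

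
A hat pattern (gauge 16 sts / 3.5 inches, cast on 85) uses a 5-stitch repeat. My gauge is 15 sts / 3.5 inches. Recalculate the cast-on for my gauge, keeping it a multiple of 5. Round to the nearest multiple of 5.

85 × 15 / 16 = 79.69.
Nearest multiple of 5: 80.

CO 80 sts.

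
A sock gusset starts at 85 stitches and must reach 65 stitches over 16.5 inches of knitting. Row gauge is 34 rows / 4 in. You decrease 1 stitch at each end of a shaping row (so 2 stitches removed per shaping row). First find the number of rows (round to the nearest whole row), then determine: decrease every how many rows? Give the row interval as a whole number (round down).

Rows = 16.5 × 8.5 = 140.2 → 140 rows.
Stitches to remove: 20 → 10 shaping rows (at 2 st each).
140 / 10 = 14.00 → every 14 rows.

Decrease every 14th row.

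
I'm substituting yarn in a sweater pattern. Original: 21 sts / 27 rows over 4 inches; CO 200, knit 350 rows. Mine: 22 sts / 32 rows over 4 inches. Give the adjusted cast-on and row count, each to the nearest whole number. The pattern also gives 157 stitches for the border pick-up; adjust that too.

Cast on 210 stitches; work 415 rows; border pick-up 164 stitches.

Stitches: 200 × 22/21 = 209.52 → 210.
Rows: 350 × 32/27 = 414.81 → 415.
border pick-up: 157 × 22/21 = 164.48 → 164.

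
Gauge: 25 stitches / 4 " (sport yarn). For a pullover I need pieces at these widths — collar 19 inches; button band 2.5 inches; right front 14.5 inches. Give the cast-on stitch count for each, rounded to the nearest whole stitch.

collar 119; button band 16; right front 91.

Rate = 25/4 = 6.25 sts per in.
collar: 19 × 6.25 = 118.75 → 119.
button band: 2.5 × 6.25 = 15.62 → 16.
right front: 14.5 × 6.25 = 90.62 → 91.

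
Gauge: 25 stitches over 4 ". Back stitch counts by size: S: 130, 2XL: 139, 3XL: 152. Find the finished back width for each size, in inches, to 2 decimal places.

S 20.80 inches; 2XL 22.24 inches; 3XL 24.32 inches.

25/4 = 6.25 sts per in.
S: 130 / 6.25 = 20.800 → 20.80 in.
2XL: 139 / 6.25 = 22.240 → 22.24 in.
3XL: 152 / 6.25 = 24.320 → 24.32 in.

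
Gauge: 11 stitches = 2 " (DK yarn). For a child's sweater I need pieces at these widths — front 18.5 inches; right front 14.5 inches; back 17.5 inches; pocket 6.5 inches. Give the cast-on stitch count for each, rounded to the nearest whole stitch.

Rate = 11/2 = 5.5 sts per in.
front: 18.5 × 5.5 = 101.75 → 102.
right front: 14.5 × 5.5 = 79.75 → 80.
back: 17.5 × 5.5 = 96.25 → 96.
pocket: 6.5 × 5.5 = 35.75 → 36.

front 102; right front 80; back 96; pocket 36.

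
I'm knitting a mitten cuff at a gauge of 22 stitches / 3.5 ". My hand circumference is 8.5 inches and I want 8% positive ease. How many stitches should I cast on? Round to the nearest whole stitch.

Finished = 8.5 × 1.08 = 9.18 in.
22 / 3.5 = 6.286 sts per inch.
9.18 × 6.286 = 57.70 sts.
→ 58 sts.

58 stitches.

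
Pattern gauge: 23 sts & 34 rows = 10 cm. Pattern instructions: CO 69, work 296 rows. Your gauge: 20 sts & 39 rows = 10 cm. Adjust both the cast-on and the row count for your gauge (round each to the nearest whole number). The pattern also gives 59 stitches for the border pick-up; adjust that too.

Cast on 60 stitches; work 340 rows; border pick-up 51 stitches.

Stitches: 69 × 20/23 = 60.00 → 60.
Rows: 296 × 39/34 = 339.53 → 340.
border pick-up: 59 × 20/23 = 51.30 → 51.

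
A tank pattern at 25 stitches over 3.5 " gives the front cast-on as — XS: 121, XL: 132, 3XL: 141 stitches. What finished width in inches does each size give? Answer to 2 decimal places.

XS 16.94 inches; XL 18.48 inches; 3XL 19.74 inches.

25/3.5 = 7.143 sts per in.
XS: 121 / 7.143 = 16.940 → 16.94 in.
XL: 132 / 7.143 = 18.480 → 18.48 in.
3XL: 141 / 7.143 = 19.740 → 19.74 in.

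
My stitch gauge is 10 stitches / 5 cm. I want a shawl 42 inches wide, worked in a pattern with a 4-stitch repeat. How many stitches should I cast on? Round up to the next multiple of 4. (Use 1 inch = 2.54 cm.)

42 in = 42 × 2.54 = 106.68 cm.
10 / 5 = 2 sts/cm.
106.68 × 2 = 213.36 sts.
→ 216.

Cast on 216 stitches.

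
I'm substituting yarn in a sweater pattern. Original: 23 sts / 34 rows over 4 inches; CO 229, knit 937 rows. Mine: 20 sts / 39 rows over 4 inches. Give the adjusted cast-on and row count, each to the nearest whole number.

Cast on 199 stitches; work 1075 rows.

Stitches: 229 × 20/23 = 199.13 → 199.
Rows: 937 × 39/34 = 1074.79 → 1075.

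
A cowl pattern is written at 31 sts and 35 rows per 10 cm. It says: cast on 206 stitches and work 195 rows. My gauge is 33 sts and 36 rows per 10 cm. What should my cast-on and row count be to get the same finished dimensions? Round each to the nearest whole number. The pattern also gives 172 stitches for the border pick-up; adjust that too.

Cast on 219 stitches; work 201 rows; border pick-up 183 stitches.

Stitches: 206 × 33/31 = 219.29 → 219.
Rows: 195 × 36/35 = 200.57 → 201.
border pick-up: 172 × 33/31 = 183.10 → 183.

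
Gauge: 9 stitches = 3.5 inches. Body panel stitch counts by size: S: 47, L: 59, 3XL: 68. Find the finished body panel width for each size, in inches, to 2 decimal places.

S 18.28 inches; L 22.94 inches; 3XL 26.44 inches.

9/3.5 = 2.571 sts per in.
S: 47 / 2.571 = 18.278 → 18.28 in.
L: 59 / 2.571 = 22.944 → 22.94 in.
3XL: 68 / 2.571 = 26.444 → 26.44 in.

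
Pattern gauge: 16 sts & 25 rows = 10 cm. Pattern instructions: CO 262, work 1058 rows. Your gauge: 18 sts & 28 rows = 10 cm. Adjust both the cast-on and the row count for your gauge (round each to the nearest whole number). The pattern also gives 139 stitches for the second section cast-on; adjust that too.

Cast on 295 stitches; work 1185 rows; second section cast-on 156 stitches.

Stitches: 262 × 18/16 = 294.75 → 295.
Rows: 1058 × 28/25 = 1184.96 → 1185.
second section cast-on: 139 × 18/16 = 156.38 → 156.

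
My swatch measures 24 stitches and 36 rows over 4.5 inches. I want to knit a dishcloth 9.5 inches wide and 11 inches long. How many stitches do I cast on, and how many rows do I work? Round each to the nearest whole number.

Cast on 51 stitches and work 88 rows.

Stitch gauge = 24/4.5 = 5.333 sts/in; 9.5 × 5.333 = 50.67 → 51 sts.
Row gauge = 36/4.5 = 8 rows/in; 11 × 8 = 88.00 → 88 rows.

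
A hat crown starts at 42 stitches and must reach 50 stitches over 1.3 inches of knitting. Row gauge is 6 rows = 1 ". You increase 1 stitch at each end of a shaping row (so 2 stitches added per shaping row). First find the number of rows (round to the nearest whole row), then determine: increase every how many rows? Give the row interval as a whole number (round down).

Increase every 2nd row.

Rows = 1.3 × 6 = 7.8 → 8 rows.
Stitches to add: 8 → 4 shaping rows (at 2 st each).
8 / 4 = 2.00 → every 2 rows.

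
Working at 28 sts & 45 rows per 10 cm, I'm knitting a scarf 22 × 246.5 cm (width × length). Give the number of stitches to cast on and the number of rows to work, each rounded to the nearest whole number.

Stitch gauge = 28/10 = 2.8 sts/cm; 22 × 2.8 = 61.60 → 62 sts.
Row gauge = 45/10 = 4.5 rows/cm; 246.5 × 4.5 = 1109.25 → 1109 rows.

Cast on 62 stitches and work 1109 rows.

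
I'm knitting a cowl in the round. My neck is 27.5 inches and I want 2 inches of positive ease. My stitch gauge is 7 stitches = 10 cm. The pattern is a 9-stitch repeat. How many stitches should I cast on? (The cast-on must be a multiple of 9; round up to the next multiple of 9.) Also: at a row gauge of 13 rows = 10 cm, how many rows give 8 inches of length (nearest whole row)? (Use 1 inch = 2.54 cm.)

Cast on 54 stitches; work 26 rows.

Finished = 27.5 + 2 = 29.5 inches.
29.5 inches × 2.54 = 74.93 cm.
7/10 = 0.7 sts per cm; 74.93 × 0.7 = 52.45 sts.
Next multiple of 9 → 54.
8 inches = 20.32 cm; × 1.3 = 26.42 → 26 rows.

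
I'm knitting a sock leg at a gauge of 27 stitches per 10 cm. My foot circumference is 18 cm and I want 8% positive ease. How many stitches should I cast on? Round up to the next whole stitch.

53 stitches.

Finished = 18 × 1.08 = 19.44 cm.
27 / 10 = 2.7 sts per cm.
19.44 × 2.7 = 52.49 sts.
→ 53 sts.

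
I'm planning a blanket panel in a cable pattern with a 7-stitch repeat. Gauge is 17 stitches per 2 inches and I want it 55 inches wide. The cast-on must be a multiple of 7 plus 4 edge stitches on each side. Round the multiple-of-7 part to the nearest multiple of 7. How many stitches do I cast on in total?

Cast on 470 stitches.

17 / 2 = 8.5 sts per inch.
55 × 8.5 = 467.50 sts.
Less 8 edge sts → 459.50 for the repeat.
Nearest multiple of 7: 462.
Add back 8 edge sts → 470.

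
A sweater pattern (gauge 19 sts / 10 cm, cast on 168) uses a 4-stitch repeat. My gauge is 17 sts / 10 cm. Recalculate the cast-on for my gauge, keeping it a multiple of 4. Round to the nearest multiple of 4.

168 × 17 / 19 = 150.32.
Nearest multiple of 4: 152.

Cast on 152 stitches.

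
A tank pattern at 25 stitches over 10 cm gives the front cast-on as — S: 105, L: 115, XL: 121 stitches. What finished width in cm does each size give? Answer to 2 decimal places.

25/10 = 2.5 sts per cm.
S: 105 / 2.5 = 42.000 → 42.00 cm.
L: 115 / 2.5 = 46.000 → 46.00 cm.
XL: 121 / 2.5 = 48.400 → 48.40 cm.

S 42.00 cm; L 46.00 cm; XL 48.40 cm.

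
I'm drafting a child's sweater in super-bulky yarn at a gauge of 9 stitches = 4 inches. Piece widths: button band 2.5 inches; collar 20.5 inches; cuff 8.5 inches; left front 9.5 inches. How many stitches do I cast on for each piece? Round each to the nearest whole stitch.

Rate = 9/4 = 2.25 sts per in.
button band: 2.5 × 2.25 = 5.62 → 6.
collar: 20.5 × 2.25 = 46.12 → 46.
cuff: 8.5 × 2.25 = 19.12 → 19.
left front: 9.5 × 2.25 = 21.38 → 21.

button band 6; collar 46; cuff 19; left front 21.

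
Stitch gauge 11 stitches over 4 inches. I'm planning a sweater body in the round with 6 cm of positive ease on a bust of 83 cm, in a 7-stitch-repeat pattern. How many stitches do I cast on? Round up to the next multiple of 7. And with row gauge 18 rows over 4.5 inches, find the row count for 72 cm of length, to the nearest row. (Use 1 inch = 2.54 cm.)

Finished = 83 + 6 = 89 cm.
89 cm × 1/2.54 = 35.04 inches.
11/4 = 2.75 sts per in; 35.04 × 2.75 = 96.36 sts.
Next multiple of 7 → 98.
72 cm = 28.35 inches; × 4 = 113.39 → 113 rows.

Cast on 98 stitches; work 113 rows.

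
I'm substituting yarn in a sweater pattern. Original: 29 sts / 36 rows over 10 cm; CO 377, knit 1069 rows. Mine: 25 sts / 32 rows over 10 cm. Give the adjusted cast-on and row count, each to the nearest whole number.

Cast on 325 stitches; work 950 rows.

Stitches: 377 × 25/29 = 325.00 → 325.
Rows: 1069 × 32/36 = 950.22 → 950.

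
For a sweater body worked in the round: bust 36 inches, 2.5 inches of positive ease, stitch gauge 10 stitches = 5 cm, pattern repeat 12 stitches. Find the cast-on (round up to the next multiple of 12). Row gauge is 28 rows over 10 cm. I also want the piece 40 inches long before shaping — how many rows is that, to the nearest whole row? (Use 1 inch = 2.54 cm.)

Cast on 204 stitches; work 284 rows.

Finished = 36 + 2.5 = 38.5 inches.
38.5 inches × 2.54 = 97.79 cm.
10/5 = 2 sts per cm; 97.79 × 2 = 195.58 sts.
Next multiple of 12 → 204.
40 inches = 101.60 cm; × 2.8 = 284.48 → 284 rows.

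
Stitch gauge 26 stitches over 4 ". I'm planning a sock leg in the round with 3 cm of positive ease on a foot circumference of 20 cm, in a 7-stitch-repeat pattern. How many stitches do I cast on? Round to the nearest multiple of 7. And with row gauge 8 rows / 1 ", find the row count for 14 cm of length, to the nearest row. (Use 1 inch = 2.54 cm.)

Cast on 56 stitches; work 44 rows.

Finished = 20 + 3 = 23 cm.
23 cm × 1/2.54 = 9.06 inches.
26/4 = 6.5 sts per in; 9.06 × 6.5 = 58.86 sts.
Nearest multiple of 7 → 56.
14 cm = 5.51 inches; × 8 = 44.09 → 44 rows.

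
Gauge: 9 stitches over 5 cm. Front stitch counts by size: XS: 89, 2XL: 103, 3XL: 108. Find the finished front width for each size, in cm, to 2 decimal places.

9/5 = 1.8 sts per cm.
XS: 89 / 1.8 = 49.444 → 49.44 cm.
2XL: 103 / 1.8 = 57.222 → 57.22 cm.
3XL: 108 / 1.8 = 60.000 → 60.00 cm.

XS 49.44 cm; 2XL 57.22 cm; 3XL 60.00 cm.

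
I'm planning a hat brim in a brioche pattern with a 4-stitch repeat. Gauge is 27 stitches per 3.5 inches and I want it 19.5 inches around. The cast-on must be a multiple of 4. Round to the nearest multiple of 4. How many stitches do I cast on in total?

27 / 3.5 = 7.714 sts per inch.
19.5 × 7.714 = 150.43 sts.
Nearest multiple of 4: 152.

CO 152 sts.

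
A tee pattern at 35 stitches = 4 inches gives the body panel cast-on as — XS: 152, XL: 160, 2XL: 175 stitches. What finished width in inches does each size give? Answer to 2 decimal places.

35/4 = 8.75 sts per in.
XS: 152 / 8.75 = 17.371 → 17.37 in.
XL: 160 / 8.75 = 18.286 → 18.29 in.
2XL: 175 / 8.75 = 20.000 → 20.00 in.

XS 17.37 inches; XL 18.29 inches; 2XL 20.00 inches.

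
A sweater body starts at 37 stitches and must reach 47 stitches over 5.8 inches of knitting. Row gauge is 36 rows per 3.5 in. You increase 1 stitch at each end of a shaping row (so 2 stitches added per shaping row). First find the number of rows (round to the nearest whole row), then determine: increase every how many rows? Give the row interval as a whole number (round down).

Increase every 12th row.

Rows = 5.8 × 10.286 = 59.7 → 60 rows.
Stitches to add: 10 → 5 shaping rows (at 2 st each).
60 / 5 = 12.00 → every 12 rows.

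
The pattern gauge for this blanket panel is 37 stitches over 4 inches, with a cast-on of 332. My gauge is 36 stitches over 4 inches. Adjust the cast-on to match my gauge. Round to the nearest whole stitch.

Cast on 323 stitches.

Scale factor = 36 / 37 = 0.973.
332 × 36 / 37 = 323.03 sts.
→ 323 sts.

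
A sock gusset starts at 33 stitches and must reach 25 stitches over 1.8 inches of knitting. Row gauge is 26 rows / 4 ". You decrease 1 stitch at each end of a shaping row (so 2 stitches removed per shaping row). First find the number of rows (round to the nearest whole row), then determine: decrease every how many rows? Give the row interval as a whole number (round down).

Rows = 1.8 × 6.5 = 11.7 → 12 rows.
Stitches to remove: 8 → 4 shaping rows (at 2 st each).
12 / 4 = 3.00 → every 3 rows.

Decrease every 3rd row.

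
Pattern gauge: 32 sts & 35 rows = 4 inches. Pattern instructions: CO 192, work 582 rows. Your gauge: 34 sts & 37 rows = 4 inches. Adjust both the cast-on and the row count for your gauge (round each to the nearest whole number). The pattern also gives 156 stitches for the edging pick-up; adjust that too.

Stitches: 192 × 34/32 = 204.00 → 204.
Rows: 582 × 37/35 = 615.26 → 615.
edging pick-up: 156 × 34/32 = 165.75 → 166.

Cast on 204 stitches; work 615 rows; edging pick-up 166 stitches.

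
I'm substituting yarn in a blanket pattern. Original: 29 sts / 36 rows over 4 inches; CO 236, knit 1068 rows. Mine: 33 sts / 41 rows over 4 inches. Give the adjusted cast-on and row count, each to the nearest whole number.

Cast on 269 stitches; work 1216 rows.

Stitches: 236 × 33/29 = 268.55 → 269.
Rows: 1068 × 41/36 = 1216.33 → 1216.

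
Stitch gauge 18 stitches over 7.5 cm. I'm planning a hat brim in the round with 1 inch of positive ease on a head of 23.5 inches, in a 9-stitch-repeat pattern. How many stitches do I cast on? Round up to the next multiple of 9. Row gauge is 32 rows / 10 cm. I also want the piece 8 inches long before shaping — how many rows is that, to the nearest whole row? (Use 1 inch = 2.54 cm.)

Cast on 153 stitches; work 65 rows.

Finished = 23.5 + 1 = 24.5 inches.
24.5 inches × 2.54 = 62.23 cm.
18/7.5 = 2.4 sts per cm; 62.23 × 2.4 = 149.35 sts.
Next multiple of 9 → 153.
8 inches = 20.32 cm; × 3.2 = 65.02 → 65 rows.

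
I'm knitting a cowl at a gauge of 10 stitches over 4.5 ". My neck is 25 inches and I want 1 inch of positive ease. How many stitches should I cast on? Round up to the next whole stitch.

Cast on 58 stitches.

Finished = 25 + 1 = 26 in.
10 / 4.5 = 2.222 sts per inch.
26.00 × 2.222 = 57.78 sts.
→ 58 sts.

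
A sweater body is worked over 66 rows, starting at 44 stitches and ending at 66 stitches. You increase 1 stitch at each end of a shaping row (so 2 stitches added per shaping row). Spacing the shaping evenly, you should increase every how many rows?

Increase every 6th row.

Stitches to add: |66 − 44| = 22.
Shaping rows needed: 22 / 2 = 11.
66 rows / 11 = every 6 rows.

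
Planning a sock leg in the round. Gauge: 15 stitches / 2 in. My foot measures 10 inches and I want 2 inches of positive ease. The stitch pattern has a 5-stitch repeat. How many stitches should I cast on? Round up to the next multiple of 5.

90 stitches.

Finished = 10 + 2 = 12 inches.
15 / 2 = 7.5 sts/in.
12 × 7.5 = 90.00 sts.
Next multiple of 5: 90.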